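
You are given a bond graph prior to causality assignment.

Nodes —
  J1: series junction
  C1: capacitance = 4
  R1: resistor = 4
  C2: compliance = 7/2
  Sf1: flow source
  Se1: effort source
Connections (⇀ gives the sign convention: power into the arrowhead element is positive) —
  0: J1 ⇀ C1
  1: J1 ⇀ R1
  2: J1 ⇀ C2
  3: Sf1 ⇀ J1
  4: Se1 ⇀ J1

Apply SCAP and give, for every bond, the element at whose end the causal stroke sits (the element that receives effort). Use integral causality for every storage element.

β3 |Sf1  (Sf1: flow source, stroke at near end)
β4 |J1  (source Se1 imposes e)
β0 |J1  (J1 flow already set via bond 3)
β1 |J1  (common-f at J1 fixed by 3)
β2 |J1  (J1 flow already set via bond 3)

b0 →J1
b1 →J1
b2 →J1
b3 →Sf1
b4 →J1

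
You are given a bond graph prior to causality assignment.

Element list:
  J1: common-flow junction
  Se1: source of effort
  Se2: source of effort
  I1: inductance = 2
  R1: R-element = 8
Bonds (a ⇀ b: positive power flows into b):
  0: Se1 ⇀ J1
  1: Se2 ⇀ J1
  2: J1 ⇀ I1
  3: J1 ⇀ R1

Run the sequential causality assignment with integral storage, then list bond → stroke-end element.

bond 0 stroke→J1  (Se1 fixes effort; stroke away)
bond 1 stroke→J1  (Se2 fixes effort; stroke away)
bond 2 stroke→I1  (I1 integral (f out))
bond 3 stroke→J1  (J1: bond 2 brought flow, rest push out)

#0 →J1
#1 →J1
#2 →I1
#3 →J1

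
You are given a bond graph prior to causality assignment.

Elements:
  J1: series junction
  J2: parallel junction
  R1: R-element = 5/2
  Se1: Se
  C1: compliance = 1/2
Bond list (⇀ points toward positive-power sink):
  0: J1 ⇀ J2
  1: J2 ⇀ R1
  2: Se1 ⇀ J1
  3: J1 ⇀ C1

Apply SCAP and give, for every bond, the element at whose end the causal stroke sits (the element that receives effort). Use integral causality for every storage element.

#0 →J2
#1 →R1
#2 →J1
#3 →J1

bond 2 |J1  (Se1 fixes effort; stroke away)
bond 3 |J1  (C1 outputs effort q/C1)
bond 0 |J2  (J1 needs exactly one f-in)
bond 1 |R1  (J2: bond 0 brought effort, rest push out)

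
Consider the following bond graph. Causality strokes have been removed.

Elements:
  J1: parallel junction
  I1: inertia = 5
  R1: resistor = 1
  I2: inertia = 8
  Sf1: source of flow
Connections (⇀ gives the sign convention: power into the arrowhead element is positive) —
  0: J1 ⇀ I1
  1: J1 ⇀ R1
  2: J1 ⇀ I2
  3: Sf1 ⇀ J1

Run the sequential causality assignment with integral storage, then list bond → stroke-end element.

#0 →I1
#1 →J1
#2 →I2
#3 →Sf1

#3 stroke→Sf1  (Sf1 fixes flow; stroke at Sf1)
#0 stroke→I1  (I1: I, integral causality)
#2 stroke→I2  (prefer integral on I2)
#1 stroke→J1  (only one effort-in slot at J1)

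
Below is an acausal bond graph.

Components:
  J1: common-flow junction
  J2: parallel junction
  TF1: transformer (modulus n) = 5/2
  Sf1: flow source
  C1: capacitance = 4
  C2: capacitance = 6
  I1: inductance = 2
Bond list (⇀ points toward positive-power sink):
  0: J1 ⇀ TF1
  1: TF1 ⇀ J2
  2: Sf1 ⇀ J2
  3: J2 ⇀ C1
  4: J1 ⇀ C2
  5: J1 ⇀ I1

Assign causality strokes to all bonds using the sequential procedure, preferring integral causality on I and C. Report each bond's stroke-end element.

bond 0 →J1
bond 1 →TF1
bond 2 →Sf1
bond 3 →J2
bond 4 →J1
bond 5 →I1

#2 stroke at Sf1  (source Sf1 imposes f)
#3 stroke at J2  (C1: C, integral causality)
#1 stroke at TF1  (0-jn J2 has e-setter on 3)
#0 stroke at J1  (through TF1, causality passes straight; one stroke at TF1)
#4 stroke at J1  (C2: C, integral causality)
#5 stroke at I1  (only one flow-in slot at J1)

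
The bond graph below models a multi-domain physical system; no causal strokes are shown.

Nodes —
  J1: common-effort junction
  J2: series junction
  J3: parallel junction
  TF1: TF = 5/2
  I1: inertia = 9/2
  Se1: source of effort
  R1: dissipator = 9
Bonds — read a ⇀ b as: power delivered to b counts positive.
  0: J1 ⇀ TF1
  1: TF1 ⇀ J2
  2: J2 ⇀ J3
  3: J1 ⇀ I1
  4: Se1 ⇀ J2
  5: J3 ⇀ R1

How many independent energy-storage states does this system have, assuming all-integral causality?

1  (I1 all integral)

#4 stroke→J2  (Se1 (Se) sets effort on bond)
#3 stroke→I1  (prefer integral on I1)
#0 stroke→J1  (only one effort-in slot at J1)
#1 stroke→TF1  (through TF1, causality passes straight; one stroke at TF1)
#2 stroke→J2  (common-f at J2 fixed by 1)
#5 stroke→J3  (J3 needs exactly one e-in)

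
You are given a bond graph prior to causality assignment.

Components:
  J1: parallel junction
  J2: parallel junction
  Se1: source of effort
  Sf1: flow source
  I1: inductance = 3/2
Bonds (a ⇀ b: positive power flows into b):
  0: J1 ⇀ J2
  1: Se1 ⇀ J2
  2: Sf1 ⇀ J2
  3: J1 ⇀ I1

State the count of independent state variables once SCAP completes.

b1 |J2  (Se1 fixes effort; stroke away)
b2 |Sf1  (Sf1: flow source, stroke at near end)
b0 |J1  (common-e at J2 fixed by 1)
b3 |I1  (0-jn J1 has e-setter on 0)

1  (I1 all integral)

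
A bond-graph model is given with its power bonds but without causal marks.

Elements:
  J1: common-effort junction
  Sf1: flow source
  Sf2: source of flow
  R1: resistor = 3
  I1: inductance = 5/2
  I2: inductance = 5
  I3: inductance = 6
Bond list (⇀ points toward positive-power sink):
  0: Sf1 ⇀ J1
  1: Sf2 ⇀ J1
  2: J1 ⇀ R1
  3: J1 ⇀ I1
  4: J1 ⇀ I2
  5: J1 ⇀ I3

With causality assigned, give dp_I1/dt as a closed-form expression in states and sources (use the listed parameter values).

dp_I1/dt = 3*F_Sf1 + 3*F_Sf2 - 6*p_I1/5 - 3*p_I2/5 - p_I3/2

b0 stroke at Sf1  (Sf1 (Sf) sets flow on bond)
b1 stroke at Sf2  (source Sf2 imposes f)
b3 stroke at I1  (I1 integral (f out))
b4 stroke at I2  (I2 outputs flow p/I2)
b5 stroke at I3  (I3 outputs flow p/I3)
b2 stroke at J1  (only one effort-in slot at J1)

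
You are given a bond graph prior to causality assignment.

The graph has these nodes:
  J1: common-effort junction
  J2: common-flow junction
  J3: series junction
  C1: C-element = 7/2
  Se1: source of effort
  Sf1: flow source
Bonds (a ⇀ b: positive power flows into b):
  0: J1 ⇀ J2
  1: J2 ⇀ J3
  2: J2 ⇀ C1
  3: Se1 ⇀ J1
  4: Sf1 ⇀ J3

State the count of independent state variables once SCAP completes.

1  (C1 all integral)

β3 |J1  (source Se1 imposes e)
β4 |Sf1  (Sf1 fixes flow; stroke at Sf1)
β0 |J2  (J1: bond 3 brought effort, rest push out)
β1 |J3  (1-jn J3 has f-setter on 4)
β2 |J2  (1-jn J2 has f-setter on 1)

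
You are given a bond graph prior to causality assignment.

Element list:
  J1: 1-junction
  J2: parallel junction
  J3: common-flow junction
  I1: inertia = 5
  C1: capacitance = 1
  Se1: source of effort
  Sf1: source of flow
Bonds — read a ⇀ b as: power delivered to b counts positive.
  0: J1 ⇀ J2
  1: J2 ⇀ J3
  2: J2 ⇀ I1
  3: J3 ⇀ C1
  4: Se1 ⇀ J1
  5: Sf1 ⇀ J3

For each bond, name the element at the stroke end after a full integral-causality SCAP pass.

β0 →J2
β1 →J3
β2 →I1
β3 →J3
β4 →J1
β5 →Sf1

#4 stroke→J1  (Se1 (Se) sets effort on bond)
#5 stroke→Sf1  (Sf1 (Sf) sets flow on bond)
#0 stroke→J2  (closing 1-jn rule on J1)
#1 stroke→J3  (0-jn J2 has e-setter on 0)
#2 stroke→I1  (J2 effort already set via bond 0)
#3 stroke→J3  (common-f at J3 fixed by 5)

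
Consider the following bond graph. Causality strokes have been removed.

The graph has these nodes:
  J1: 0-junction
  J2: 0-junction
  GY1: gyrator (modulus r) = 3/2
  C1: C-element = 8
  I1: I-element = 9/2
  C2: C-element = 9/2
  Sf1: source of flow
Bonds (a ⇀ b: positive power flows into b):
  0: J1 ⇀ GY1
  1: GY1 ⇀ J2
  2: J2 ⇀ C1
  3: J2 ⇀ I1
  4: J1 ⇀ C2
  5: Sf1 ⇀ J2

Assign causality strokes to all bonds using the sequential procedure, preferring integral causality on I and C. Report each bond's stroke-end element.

bond 0 stroke at GY1
bond 1 stroke at GY1
bond 2 stroke at J2
bond 3 stroke at I1
bond 4 stroke at J1
bond 5 stroke at Sf1

bond 5 →Sf1  (Sf1 (Sf) sets flow on bond)
bond 2 →J2  (C1 integral (e out))
bond 1 →GY1  (J2: bond 2 brought effort, rest push out)
bond 3 →I1  (common-e at J2 fixed by 2)
bond 0 →GY1  (through GY1, causality inverts; strokes same side of GY1)
bond 4 →J1  (J1: last free bond brings effort in)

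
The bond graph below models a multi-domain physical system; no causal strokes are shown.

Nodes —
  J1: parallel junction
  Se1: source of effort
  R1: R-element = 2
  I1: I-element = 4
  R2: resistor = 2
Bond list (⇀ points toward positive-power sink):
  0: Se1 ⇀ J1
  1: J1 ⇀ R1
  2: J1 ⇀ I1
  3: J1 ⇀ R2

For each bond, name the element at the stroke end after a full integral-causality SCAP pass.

bond 0 →J1  (source Se1 imposes e)
bond 1 →R1  (common-e at J1 fixed by 0)
bond 2 →I1  (common-e at J1 fixed by 0)
bond 3 →R2  (common-e at J1 fixed by 0)

β0 stroke at J1
β1 stroke at R1
β2 stroke at I1
β3 stroke at R2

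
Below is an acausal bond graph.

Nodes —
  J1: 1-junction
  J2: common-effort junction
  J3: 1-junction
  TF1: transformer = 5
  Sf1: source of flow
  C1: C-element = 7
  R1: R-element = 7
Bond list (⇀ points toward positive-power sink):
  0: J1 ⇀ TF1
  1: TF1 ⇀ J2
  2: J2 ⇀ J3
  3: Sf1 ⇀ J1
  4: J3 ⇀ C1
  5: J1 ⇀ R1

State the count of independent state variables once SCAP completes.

#3 stroke→Sf1  (Sf1 fixes flow; stroke at Sf1)
#0 stroke→J1  (1-jn J1 has f-setter on 3)
#5 stroke→J1  (common-f at J1 fixed by 3)
#1 stroke→TF1  (through TF1, causality passes straight; one stroke at TF1)
#2 stroke→J2  (only one effort-in slot at J2)
#4 stroke→J3  (J3: bond 2 brought flow, rest push out)

1  (C1 all integral)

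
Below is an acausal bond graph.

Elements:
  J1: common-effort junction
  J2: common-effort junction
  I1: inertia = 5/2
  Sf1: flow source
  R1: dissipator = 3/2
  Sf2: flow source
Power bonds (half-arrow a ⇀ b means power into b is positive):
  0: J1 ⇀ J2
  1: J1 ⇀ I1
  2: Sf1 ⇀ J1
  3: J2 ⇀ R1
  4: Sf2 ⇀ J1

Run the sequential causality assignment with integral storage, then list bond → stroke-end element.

β0 stroke at J1
β1 stroke at I1
β2 stroke at Sf1
β3 stroke at J2
β4 stroke at Sf2

β2 stroke at Sf1  (Sf1 fixes flow; stroke at Sf1)
β4 stroke at Sf2  (Sf2 fixes flow; stroke at Sf2)
β1 stroke at I1  (prefer integral on I1)
β0 stroke at J1  (J1: last free bond brings effort in)
β3 stroke at J2  (closing 0-jn rule on J2)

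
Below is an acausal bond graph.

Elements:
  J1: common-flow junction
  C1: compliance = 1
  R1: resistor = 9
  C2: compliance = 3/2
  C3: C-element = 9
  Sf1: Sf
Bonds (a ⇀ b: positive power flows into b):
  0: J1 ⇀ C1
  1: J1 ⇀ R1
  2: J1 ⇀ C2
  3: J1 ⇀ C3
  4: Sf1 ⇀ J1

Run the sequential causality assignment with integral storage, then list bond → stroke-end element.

bond 0 |J1
bond 1 |J1
bond 2 |J1
bond 3 |J1
bond 4 |Sf1

β4 stroke at Sf1  (Sf1 fixes flow; stroke at Sf1)
β0 stroke at J1  (1-jn J1 has f-setter on 4)
β1 stroke at J1  (J1: bond 4 brought flow, rest push out)
β2 stroke at J1  (J1 flow already set via bond 4)
β3 stroke at J1  (1-jn J1 has f-setter on 4)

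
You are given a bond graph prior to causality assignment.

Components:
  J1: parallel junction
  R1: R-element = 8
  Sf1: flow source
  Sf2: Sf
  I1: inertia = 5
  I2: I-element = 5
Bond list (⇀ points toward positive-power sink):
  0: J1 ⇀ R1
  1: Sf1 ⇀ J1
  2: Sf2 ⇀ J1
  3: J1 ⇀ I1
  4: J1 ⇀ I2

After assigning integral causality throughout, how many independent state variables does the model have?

bond 1 |Sf1  (Sf1 fixes flow; stroke at Sf1)
bond 2 |Sf2  (Sf2 (Sf) sets flow on bond)
bond 3 |I1  (prefer integral on I1)
bond 4 |I2  (I2: I, integral causality)
bond 0 |J1  (closing 0-jn rule on J1)

2  (I1, I2 all integral)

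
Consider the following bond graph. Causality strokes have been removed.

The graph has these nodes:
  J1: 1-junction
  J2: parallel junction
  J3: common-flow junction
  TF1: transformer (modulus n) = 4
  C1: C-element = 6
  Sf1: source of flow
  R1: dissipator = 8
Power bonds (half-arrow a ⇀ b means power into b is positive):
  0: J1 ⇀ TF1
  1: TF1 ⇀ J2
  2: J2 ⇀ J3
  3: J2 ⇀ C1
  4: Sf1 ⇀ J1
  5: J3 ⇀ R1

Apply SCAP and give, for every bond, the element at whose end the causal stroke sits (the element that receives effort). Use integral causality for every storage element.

b4 stroke→Sf1  (Sf1 (Sf) sets flow on bond)
b0 stroke→J1  (1-jn J1 has f-setter on 4)
b1 stroke→TF1  (TF1: transformer flips bond 0)
b3 stroke→J2  (C1 outputs effort q/C1)
b2 stroke→J3  (J2 effort already set via bond 3)
b5 stroke→R1  (only one flow-in slot at J3)

bond 0 |J1
bond 1 |TF1
bond 2 |J3
bond 3 |J2
bond 4 |Sf1
bond 5 |R1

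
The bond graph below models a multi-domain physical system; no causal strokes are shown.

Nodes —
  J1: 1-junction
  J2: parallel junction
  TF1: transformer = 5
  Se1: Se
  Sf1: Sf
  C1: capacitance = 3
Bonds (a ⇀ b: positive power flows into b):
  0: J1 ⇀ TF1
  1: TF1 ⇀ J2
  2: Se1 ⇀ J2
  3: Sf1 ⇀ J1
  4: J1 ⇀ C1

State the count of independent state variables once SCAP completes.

β2 stroke→J2  (Se1: effort source, stroke at far end)
β3 stroke→Sf1  (Sf1 (Sf) sets flow on bond)
β0 stroke→J1  (J1 flow already set via bond 3)
β4 stroke→J1  (common-f at J1 fixed by 3)
β1 stroke→TF1  (J2: bond 2 brought effort, rest push out)

1  (C1 all integral)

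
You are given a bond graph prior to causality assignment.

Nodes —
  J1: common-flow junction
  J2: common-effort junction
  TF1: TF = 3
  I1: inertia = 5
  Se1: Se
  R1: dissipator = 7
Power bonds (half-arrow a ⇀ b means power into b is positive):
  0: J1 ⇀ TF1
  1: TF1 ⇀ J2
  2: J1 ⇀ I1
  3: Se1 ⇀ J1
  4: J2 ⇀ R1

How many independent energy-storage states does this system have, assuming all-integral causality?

1  (I1 all integral)

#3 stroke→J1  (Se1: effort source, stroke at far end)
#2 stroke→I1  (I1 outputs flow p/I1)
#0 stroke→J1  (common-f at J1 fixed by 2)
#1 stroke→TF1  (TF1 one-in-one-out from 0)
#4 stroke→J2  (J2: last free bond brings effort in)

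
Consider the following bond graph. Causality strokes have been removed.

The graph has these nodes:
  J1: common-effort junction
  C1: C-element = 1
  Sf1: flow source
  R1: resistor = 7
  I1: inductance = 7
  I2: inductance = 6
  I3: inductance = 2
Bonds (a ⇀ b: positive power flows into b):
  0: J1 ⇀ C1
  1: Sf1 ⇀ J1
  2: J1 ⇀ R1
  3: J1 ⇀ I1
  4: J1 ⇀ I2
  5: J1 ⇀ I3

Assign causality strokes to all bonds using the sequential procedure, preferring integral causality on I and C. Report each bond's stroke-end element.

β1 →Sf1  (source Sf1 imposes f)
β0 →J1  (C1 integral (e out))
β2 →R1  (J1 effort already set via bond 0)
β3 →I1  (J1 effort already set via bond 0)
β4 →I2  (J1 effort already set via bond 0)
β5 →I3  (common-e at J1 fixed by 0)

β0 →J1
β1 →Sf1
β2 →R1
β3 →I1
β4 →I2
β5 →I3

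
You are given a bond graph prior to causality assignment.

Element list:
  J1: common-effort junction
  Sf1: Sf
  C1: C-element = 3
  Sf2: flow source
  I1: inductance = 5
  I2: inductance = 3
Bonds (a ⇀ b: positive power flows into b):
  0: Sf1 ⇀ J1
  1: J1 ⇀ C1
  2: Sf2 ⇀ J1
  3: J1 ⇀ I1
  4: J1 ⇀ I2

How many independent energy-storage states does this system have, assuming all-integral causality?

3  (C1, I1, I2 all integral)

bond 0 stroke at Sf1  (Sf1: flow source, stroke at near end)
bond 2 stroke at Sf2  (Sf2 fixes flow; stroke at Sf2)
bond 1 stroke at J1  (prefer integral on C1)
bond 3 stroke at I1  (J1 effort already set via bond 1)
bond 4 stroke at I2  (J1 effort already set via bond 1)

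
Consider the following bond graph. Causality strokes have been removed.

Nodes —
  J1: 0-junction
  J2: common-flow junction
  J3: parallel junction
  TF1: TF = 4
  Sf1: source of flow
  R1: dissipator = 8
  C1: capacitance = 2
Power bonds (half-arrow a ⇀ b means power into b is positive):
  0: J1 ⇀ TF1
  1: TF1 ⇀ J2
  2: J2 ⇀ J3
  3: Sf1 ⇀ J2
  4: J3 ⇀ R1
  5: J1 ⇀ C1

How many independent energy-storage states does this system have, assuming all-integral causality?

1  (C1 all integral)

#3 stroke→Sf1  (Sf1: flow source, stroke at near end)
#1 stroke→J2  (J2: bond 3 brought flow, rest push out)
#2 stroke→J2  (J2: bond 3 brought flow, rest push out)
#4 stroke→J3  (only one effort-in slot at J3)
#0 stroke→TF1  (through TF1, causality passes straight; one stroke at TF1)
#5 stroke→J1  (J1 needs exactly one e-in)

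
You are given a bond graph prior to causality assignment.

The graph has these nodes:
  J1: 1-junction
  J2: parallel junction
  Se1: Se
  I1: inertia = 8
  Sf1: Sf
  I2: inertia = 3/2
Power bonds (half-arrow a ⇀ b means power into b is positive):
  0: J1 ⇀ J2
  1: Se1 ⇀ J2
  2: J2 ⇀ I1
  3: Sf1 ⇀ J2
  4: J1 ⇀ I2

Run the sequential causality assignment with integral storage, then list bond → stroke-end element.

bond 0 →J1
bond 1 →J2
bond 2 →I1
bond 3 →Sf1
bond 4 →I2

#1 →J2  (Se1: effort source, stroke at far end)
#3 →Sf1  (Sf1 (Sf) sets flow on bond)
#0 →J1  (0-jn J2 has e-setter on 1)
#2 →I1  (common-e at J2 fixed by 1)
#4 →I2  (J1 needs exactly one f-in)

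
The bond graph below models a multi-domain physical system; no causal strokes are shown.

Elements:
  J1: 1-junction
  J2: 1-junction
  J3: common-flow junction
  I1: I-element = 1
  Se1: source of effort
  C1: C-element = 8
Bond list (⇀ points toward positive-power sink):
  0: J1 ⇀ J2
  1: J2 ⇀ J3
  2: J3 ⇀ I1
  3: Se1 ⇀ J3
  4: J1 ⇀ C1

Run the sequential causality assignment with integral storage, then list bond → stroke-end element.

bond 3 |J3  (Se1 fixes effort; stroke away)
bond 2 |I1  (I1 integral (f out))
bond 1 |J3  (J3: bond 2 brought flow, rest push out)
bond 0 |J2  (J2 flow already set via bond 1)
bond 4 |J1  (common-f at J1 fixed by 0)

#0 →J2
#1 →J3
#2 →I1
#3 →J3
#4 →J1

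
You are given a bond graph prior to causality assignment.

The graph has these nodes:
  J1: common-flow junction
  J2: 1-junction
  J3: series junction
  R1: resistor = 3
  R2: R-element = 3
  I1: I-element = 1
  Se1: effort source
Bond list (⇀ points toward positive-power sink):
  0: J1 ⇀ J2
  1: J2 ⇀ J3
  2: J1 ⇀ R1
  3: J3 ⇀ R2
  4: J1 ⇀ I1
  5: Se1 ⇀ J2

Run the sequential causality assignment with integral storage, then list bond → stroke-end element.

b0 |J1
b1 |J2
b2 |J1
b3 |J3
b4 |I1
b5 |J2

bond 5 stroke→J2  (Se1 fixes effort; stroke away)
bond 4 stroke→I1  (I1 integral (f out))
bond 0 stroke→J1  (common-f at J1 fixed by 4)
bond 2 stroke→J1  (1-jn J1 has f-setter on 4)
bond 1 stroke→J2  (J2 flow already set via bond 0)
bond 3 stroke→J3  (common-f at J3 fixed by 1)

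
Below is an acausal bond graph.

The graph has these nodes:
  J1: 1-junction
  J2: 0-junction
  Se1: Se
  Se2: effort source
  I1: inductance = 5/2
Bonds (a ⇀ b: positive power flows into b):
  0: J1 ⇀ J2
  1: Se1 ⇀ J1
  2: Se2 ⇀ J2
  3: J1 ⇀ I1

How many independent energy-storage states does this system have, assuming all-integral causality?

β1 →J1  (source Se1 imposes e)
β2 →J2  (source Se2 imposes e)
β0 →J1  (J2: bond 2 brought effort, rest push out)
β3 →I1  (only one flow-in slot at J1)

1  (I1 all integral)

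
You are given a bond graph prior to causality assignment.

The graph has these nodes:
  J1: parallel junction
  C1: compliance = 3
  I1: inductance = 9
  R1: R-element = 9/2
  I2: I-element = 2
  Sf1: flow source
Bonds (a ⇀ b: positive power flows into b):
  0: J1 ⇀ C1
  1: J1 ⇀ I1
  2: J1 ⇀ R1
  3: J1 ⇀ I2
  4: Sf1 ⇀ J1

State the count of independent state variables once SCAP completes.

3  (C1, I1, I2 all integral)

bond 4 stroke→Sf1  (Sf1 fixes flow; stroke at Sf1)
bond 0 stroke→J1  (C1: C, integral causality)
bond 1 stroke→I1  (J1 effort already set via bond 0)
bond 2 stroke→R1  (0-jn J1 has e-setter on 0)
bond 3 stroke→I2  (J1 effort already set via bond 0)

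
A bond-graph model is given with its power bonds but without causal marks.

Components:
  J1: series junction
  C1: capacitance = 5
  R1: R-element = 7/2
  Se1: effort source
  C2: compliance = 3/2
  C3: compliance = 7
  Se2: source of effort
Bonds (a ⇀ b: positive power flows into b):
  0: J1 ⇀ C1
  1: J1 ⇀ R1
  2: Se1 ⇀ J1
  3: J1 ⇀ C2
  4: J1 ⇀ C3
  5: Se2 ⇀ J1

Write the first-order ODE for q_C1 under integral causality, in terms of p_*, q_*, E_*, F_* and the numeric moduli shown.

β2 →J1  (Se1 fixes effort; stroke away)
β5 →J1  (Se2 (Se) sets effort on bond)
β0 →J1  (C1 integral (e out))
β3 →J1  (C2 outputs effort q/C2)
β4 →J1  (C3 outputs effort q/C3)
β1 →R1  (only one flow-in slot at J1)

dq_C1/dt = 2*E_Se1/7 + 2*E_Se2/7 - 2*q_C1/35 - 4*q_C2/21 - 2*q_C3/49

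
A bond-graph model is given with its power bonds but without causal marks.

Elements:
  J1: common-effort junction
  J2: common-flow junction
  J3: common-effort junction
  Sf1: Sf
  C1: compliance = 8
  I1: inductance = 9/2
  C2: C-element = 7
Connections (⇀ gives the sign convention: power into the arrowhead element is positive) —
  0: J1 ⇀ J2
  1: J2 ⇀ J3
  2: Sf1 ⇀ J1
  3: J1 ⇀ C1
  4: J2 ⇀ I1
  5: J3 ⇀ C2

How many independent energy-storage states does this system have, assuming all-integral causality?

#2 stroke at Sf1  (Sf1: flow source, stroke at near end)
#3 stroke at J1  (C1 integral (e out))
#0 stroke at J2  (common-e at J1 fixed by 3)
#4 stroke at I1  (prefer integral on I1)
#1 stroke at J2  (J2: bond 4 brought flow, rest push out)
#5 stroke at J3  (J3 needs exactly one e-in)

3  (C1, C2, I1 all integral)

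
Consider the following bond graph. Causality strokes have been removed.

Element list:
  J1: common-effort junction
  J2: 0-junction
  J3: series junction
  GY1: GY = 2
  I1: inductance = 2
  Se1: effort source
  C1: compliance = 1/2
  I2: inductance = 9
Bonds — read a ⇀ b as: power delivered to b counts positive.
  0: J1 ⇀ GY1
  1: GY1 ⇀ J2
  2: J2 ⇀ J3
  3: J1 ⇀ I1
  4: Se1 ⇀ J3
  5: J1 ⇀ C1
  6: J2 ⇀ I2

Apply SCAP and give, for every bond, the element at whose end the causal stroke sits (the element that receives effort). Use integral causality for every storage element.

β4 stroke→J3  (Se1 fixes effort; stroke away)
β2 stroke→J2  (closing 1-jn rule on J3)
β1 stroke→GY1  (0-jn J2 has e-setter on 2)
β6 stroke→I2  (0-jn J2 has e-setter on 2)
β0 stroke→GY1  (GY1: gyrator matches bond 1)
β3 stroke→I1  (I1 outputs flow p/I1)
β5 stroke→J1  (J1: last free bond brings effort in)

b0 |GY1
b1 |GY1
b2 |J2
b3 |I1
b4 |J3
b5 |J1
b6 |I2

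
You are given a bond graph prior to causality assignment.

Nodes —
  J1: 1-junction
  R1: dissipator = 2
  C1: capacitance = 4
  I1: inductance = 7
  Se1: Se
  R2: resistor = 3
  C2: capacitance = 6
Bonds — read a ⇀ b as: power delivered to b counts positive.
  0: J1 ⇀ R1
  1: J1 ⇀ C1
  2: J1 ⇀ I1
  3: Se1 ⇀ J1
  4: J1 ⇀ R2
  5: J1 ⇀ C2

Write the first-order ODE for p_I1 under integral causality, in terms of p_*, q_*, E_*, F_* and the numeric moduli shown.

β3 stroke at J1  (Se1 (Se) sets effort on bond)
β1 stroke at J1  (C1 integral (e out))
β2 stroke at I1  (I1: I, integral causality)
β0 stroke at J1  (J1 flow already set via bond 2)
β4 stroke at J1  (J1: bond 2 brought flow, rest push out)
β5 stroke at J1  (common-f at J1 fixed by 2)

dp_I1/dt = E_Se1 - 5*p_I1/7 - q_C1/4 - q_C2/6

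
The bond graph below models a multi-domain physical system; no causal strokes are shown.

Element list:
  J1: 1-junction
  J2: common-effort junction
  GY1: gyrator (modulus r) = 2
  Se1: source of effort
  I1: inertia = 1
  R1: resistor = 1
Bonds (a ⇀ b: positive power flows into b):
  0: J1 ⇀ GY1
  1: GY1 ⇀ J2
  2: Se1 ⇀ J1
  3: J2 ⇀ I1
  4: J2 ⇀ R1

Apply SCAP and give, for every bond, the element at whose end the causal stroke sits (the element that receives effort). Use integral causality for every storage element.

b2 |J1  (Se1 (Se) sets effort on bond)
b0 |GY1  (J1 needs exactly one f-in)
b1 |GY1  (GY1: gyrator matches bond 0)
b3 |I1  (I1 outputs flow p/I1)
b4 |J2  (only one effort-in slot at J2)

#0 →GY1
#1 →GY1
#2 →J1
#3 →I1
#4 →J2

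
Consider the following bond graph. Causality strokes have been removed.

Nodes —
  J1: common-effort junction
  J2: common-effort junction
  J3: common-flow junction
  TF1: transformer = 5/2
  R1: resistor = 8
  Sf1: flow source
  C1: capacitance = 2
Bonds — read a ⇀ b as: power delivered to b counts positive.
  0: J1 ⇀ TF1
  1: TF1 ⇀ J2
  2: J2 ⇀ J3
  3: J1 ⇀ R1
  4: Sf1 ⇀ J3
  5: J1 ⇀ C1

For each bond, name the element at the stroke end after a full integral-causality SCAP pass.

β4 stroke at Sf1  (Sf1 fixes flow; stroke at Sf1)
β2 stroke at J3  (J3 flow already set via bond 4)
β1 stroke at J2  (closing 0-jn rule on J2)
β0 stroke at TF1  (TF1: transformer flips bond 1)
β5 stroke at J1  (C1: C, integral causality)
β3 stroke at R1  (J1 effort already set via bond 5)

#0 stroke→TF1
#1 stroke→J2
#2 stroke→J3
#3 stroke→R1
#4 stroke→Sf1
#5 stroke→J1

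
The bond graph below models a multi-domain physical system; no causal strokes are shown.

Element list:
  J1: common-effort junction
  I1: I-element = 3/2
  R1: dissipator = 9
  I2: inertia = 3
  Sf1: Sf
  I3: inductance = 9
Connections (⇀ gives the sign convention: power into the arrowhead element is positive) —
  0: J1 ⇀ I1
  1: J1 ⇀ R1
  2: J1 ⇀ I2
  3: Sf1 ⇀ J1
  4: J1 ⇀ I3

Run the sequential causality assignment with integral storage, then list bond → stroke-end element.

β0 stroke→I1
β1 stroke→J1
β2 stroke→I2
β3 stroke→Sf1
β4 stroke→I3

#3 |Sf1  (Sf1 fixes flow; stroke at Sf1)
#0 |I1  (I1 integral (f out))
#2 |I2  (I2: I, integral causality)
#4 |I3  (I3: I, integral causality)
#1 |J1  (J1: last free bond brings effort in)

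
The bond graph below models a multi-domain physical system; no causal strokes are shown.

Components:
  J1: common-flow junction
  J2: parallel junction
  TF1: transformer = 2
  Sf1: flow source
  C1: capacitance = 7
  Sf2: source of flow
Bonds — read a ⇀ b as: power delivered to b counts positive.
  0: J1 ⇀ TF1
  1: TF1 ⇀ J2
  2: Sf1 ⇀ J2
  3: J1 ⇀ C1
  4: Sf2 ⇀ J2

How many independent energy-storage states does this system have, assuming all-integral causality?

1  (C1 all integral)

b2 stroke→Sf1  (Sf1 fixes flow; stroke at Sf1)
b4 stroke→Sf2  (Sf2: flow source, stroke at near end)
b1 stroke→J2  (J2 needs exactly one e-in)
b0 stroke→TF1  (TF1 one-in-one-out from 1)
b3 stroke→J1  (common-f at J1 fixed by 0)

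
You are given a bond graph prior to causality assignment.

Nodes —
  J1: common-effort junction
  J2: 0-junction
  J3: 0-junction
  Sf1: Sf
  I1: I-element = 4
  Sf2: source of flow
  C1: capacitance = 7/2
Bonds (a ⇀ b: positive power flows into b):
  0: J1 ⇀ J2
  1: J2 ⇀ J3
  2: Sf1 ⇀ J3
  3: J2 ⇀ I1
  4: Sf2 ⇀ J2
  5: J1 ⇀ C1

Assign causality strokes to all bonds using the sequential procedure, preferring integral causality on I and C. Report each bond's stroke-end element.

β0 |J2
β1 |J3
β2 |Sf1
β3 |I1
β4 |Sf2
β5 |J1

b2 stroke→Sf1  (Sf1 (Sf) sets flow on bond)
b4 stroke→Sf2  (Sf2: flow source, stroke at near end)
b1 stroke→J3  (closing 0-jn rule on J3)
b3 stroke→I1  (I1: I, integral causality)
b0 stroke→J2  (J2 needs exactly one e-in)
b5 stroke→J1  (J1 needs exactly one e-in)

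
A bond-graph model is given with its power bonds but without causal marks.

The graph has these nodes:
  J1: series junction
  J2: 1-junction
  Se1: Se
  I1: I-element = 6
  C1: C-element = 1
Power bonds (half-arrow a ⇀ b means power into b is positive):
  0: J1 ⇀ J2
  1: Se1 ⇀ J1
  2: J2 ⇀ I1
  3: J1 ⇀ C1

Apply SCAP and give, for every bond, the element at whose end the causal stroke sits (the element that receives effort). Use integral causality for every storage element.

β0 stroke→J2
β1 stroke→J1
β2 stroke→I1
β3 stroke→J1

bond 1 stroke→J1  (Se1: effort source, stroke at far end)
bond 2 stroke→I1  (I1 integral (f out))
bond 0 stroke→J2  (J2 flow already set via bond 2)
bond 3 stroke→J1  (J1: bond 0 brought flow, rest push out)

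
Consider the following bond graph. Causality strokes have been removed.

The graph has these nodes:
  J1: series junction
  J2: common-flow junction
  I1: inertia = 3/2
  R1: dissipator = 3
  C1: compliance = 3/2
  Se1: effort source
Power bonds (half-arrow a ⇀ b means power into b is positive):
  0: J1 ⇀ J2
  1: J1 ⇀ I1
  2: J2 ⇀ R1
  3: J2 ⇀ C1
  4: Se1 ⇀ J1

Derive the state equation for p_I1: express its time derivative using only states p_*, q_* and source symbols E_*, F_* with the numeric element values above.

#4 →J1  (source Se1 imposes e)
#1 →I1  (I1 integral (f out))
#0 →J1  (J1: bond 1 brought flow, rest push out)
#2 →J2  (J2 flow already set via bond 0)
#3 →J2  (J2 flow already set via bond 0)

dp_I1/dt = E_Se1 - 2*p_I1 - 2*q_C1/3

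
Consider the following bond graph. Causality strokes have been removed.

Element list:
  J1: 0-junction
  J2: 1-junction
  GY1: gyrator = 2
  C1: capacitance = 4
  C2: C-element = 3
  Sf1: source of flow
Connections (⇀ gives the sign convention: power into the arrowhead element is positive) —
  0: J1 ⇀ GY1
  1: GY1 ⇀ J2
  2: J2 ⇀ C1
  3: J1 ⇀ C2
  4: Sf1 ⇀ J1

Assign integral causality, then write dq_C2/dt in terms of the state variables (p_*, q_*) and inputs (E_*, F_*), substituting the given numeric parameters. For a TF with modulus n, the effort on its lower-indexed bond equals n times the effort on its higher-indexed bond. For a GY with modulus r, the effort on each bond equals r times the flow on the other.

β4 stroke at Sf1  (Sf1 (Sf) sets flow on bond)
β2 stroke at J2  (C1 outputs effort q/C1)
β1 stroke at GY1  (closing 1-jn rule on J2)
β0 stroke at GY1  (GY1 both-in/both-out from 1)
β3 stroke at J1  (J1: last free bond brings effort in)

dq_C2/dt = F_Sf1 - q_C1/8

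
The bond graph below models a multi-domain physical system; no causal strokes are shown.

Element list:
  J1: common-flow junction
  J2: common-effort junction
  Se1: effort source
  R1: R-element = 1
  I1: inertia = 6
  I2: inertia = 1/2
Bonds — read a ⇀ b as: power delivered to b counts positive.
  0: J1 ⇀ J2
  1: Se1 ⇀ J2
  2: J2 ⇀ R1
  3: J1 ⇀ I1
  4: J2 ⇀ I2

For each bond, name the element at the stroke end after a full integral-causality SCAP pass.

bond 0 →J1
bond 1 →J2
bond 2 →R1
bond 3 →I1
bond 4 →I2

#1 stroke at J2  (source Se1 imposes e)
#0 stroke at J1  (0-jn J2 has e-setter on 1)
#2 stroke at R1  (0-jn J2 has e-setter on 1)
#4 stroke at I2  (J2: bond 1 brought effort, rest push out)
#3 stroke at I1  (J1 needs exactly one f-in)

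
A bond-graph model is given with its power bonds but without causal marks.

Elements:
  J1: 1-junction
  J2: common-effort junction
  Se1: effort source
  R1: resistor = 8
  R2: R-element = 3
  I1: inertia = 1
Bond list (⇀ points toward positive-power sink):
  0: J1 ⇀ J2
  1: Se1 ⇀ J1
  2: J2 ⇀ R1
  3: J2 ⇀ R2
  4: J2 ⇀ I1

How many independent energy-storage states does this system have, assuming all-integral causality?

b1 →J1  (Se1 fixes effort; stroke away)
b0 →J2  (J1: last free bond brings flow in)
b2 →R1  (J2: bond 0 brought effort, rest push out)
b3 →R2  (0-jn J2 has e-setter on 0)
b4 →I1  (0-jn J2 has e-setter on 0)

1  (I1 all integral)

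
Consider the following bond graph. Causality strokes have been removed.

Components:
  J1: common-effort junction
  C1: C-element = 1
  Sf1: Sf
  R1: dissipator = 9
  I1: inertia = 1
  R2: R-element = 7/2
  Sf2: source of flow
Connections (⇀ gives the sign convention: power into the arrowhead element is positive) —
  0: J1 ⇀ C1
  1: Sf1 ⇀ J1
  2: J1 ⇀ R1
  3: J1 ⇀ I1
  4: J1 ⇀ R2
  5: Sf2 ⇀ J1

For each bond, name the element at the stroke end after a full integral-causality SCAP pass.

bond 0 →J1
bond 1 →Sf1
bond 2 →R1
bond 3 →I1
bond 4 →R2
bond 5 →Sf2

b1 stroke at Sf1  (Sf1 (Sf) sets flow on bond)
b5 stroke at Sf2  (source Sf2 imposes f)
b0 stroke at J1  (C1 integral (e out))
b2 stroke at R1  (J1 effort already set via bond 0)
b3 stroke at I1  (J1: bond 0 brought effort, rest push out)
b4 stroke at R2  (J1 effort already set via bond 0)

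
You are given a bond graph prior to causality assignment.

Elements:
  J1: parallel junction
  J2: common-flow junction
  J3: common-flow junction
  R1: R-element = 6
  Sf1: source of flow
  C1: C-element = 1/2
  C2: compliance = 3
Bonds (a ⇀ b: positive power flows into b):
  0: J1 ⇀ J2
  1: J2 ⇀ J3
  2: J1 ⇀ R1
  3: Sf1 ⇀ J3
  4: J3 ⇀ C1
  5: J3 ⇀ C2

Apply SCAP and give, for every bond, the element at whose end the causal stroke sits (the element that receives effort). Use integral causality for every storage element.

bond 3 |Sf1  (Sf1: flow source, stroke at near end)
bond 1 |J3  (common-f at J3 fixed by 3)
bond 4 |J3  (J3: bond 3 brought flow, rest push out)
bond 5 |J3  (J3 flow already set via bond 3)
bond 0 |J2  (1-jn J2 has f-setter on 1)
bond 2 |J1  (J1 needs exactly one e-in)

b0 stroke at J2
b1 stroke at J3
b2 stroke at J1
b3 stroke at Sf1
b4 stroke at J3
b5 stroke at J3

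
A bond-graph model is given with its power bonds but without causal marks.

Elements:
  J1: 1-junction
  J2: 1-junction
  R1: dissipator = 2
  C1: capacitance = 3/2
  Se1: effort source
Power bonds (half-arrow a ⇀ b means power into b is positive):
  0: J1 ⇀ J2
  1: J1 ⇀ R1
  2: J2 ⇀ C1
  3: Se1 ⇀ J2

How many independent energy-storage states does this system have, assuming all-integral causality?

#3 →J2  (Se1: effort source, stroke at far end)
#2 →J2  (C1: C, integral causality)
#0 →J1  (J2: last free bond brings flow in)
#1 →R1  (closing 1-jn rule on J1)

1  (C1 all integral)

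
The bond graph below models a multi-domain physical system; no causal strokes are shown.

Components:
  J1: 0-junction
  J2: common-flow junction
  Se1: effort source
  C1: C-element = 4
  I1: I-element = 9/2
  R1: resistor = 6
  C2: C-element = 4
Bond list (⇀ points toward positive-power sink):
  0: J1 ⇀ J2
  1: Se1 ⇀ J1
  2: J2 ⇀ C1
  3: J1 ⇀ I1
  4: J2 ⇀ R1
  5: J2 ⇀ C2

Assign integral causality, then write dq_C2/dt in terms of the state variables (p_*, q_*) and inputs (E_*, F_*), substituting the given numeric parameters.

dq_C2/dt = E_Se1/6 - q_C1/24 - q_C2/24

#1 →J1  (Se1 fixes effort; stroke away)
#0 →J2  (common-e at J1 fixed by 1)
#3 →I1  (J1: bond 1 brought effort, rest push out)
#2 →J2  (prefer integral on C1)
#5 →J2  (C2 integral (e out))
#4 →R1  (only one flow-in slot at J2)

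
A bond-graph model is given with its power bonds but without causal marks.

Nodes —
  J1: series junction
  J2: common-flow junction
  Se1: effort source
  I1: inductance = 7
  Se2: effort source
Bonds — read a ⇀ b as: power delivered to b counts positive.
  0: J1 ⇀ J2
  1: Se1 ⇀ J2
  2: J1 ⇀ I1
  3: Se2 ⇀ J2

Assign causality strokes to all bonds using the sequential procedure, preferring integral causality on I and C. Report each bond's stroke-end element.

b1 stroke→J2  (Se1 (Se) sets effort on bond)
b3 stroke→J2  (source Se2 imposes e)
b0 stroke→J1  (J2: last free bond brings flow in)
b2 stroke→I1  (J1: last free bond brings flow in)

β0 stroke at J1
β1 stroke at J2
β2 stroke at I1
β3 stroke at J2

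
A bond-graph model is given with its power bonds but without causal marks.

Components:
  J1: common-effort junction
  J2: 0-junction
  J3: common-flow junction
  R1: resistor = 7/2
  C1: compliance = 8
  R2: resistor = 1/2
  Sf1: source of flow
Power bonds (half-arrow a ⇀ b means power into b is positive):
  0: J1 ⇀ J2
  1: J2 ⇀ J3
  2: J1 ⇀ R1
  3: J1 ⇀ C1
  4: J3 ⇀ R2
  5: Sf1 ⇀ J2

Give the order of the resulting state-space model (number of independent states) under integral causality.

β5 stroke at Sf1  (Sf1 (Sf) sets flow on bond)
β3 stroke at J1  (C1: C, integral causality)
β0 stroke at J2  (0-jn J1 has e-setter on 3)
β2 stroke at R1  (J1: bond 3 brought effort, rest push out)
β1 stroke at J3  (J2: bond 0 brought effort, rest push out)
β4 stroke at R2  (closing 1-jn rule on J3)

1  (C1 all integral)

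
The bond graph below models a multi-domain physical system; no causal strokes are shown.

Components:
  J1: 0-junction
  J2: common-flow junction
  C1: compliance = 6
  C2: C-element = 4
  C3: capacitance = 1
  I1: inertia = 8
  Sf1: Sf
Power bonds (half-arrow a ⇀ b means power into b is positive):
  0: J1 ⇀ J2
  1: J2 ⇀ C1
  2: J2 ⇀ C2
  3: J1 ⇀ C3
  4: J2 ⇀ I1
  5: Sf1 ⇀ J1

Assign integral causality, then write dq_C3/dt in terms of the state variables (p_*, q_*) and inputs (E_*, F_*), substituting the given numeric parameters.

dq_C3/dt = F_Sf1 - p_I1/8

bond 5 stroke at Sf1  (Sf1 (Sf) sets flow on bond)
bond 1 stroke at J2  (C1 integral (e out))
bond 2 stroke at J2  (C2 outputs effort q/C2)
bond 3 stroke at J1  (C3 integral (e out))
bond 0 stroke at J2  (common-e at J1 fixed by 3)
bond 4 stroke at I1  (J2 needs exactly one f-in)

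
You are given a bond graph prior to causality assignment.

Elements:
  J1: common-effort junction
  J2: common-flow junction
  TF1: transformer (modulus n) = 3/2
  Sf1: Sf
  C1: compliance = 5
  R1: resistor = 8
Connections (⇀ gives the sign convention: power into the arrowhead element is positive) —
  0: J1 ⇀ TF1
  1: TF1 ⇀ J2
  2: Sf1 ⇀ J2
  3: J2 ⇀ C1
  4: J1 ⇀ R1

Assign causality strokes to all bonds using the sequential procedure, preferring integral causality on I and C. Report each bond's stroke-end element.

b2 stroke at Sf1  (Sf1 fixes flow; stroke at Sf1)
b1 stroke at J2  (common-f at J2 fixed by 2)
b3 stroke at J2  (1-jn J2 has f-setter on 2)
b0 stroke at TF1  (through TF1, causality passes straight; one stroke at TF1)
b4 stroke at J1  (J1: last free bond brings effort in)

#0 stroke at TF1
#1 stroke at J2
#2 stroke at Sf1
#3 stroke at J2
#4 stroke at J1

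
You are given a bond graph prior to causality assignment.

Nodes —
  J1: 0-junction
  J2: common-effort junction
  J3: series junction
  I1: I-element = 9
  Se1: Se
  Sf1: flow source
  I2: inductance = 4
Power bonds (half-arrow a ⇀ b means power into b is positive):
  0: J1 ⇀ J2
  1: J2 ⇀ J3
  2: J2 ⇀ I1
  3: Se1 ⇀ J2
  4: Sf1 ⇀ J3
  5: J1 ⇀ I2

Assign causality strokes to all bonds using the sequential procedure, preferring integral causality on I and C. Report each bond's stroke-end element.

#3 stroke→J2  (Se1: effort source, stroke at far end)
#4 stroke→Sf1  (Sf1 (Sf) sets flow on bond)
#0 stroke→J1  (common-e at J2 fixed by 3)
#1 stroke→J3  (0-jn J2 has e-setter on 3)
#2 stroke→I1  (common-e at J2 fixed by 3)
#5 stroke→I2  (0-jn J1 has e-setter on 0)

b0 stroke at J1
b1 stroke at J3
b2 stroke at I1
b3 stroke at J2
b4 stroke at Sf1
b5 stroke at I2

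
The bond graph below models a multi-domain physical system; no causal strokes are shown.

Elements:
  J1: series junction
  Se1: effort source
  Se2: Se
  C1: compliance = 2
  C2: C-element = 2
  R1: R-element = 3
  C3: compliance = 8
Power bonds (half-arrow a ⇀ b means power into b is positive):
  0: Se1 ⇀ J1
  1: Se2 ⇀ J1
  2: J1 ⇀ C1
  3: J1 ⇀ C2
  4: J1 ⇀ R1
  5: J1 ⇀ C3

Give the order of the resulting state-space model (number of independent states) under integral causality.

#0 stroke at J1  (source Se1 imposes e)
#1 stroke at J1  (Se2 fixes effort; stroke away)
#2 stroke at J1  (prefer integral on C1)
#3 stroke at J1  (C2 integral (e out))
#5 stroke at J1  (C3 integral (e out))
#4 stroke at R1  (J1: last free bond brings flow in)

3  (C1, C2, C3 all integral)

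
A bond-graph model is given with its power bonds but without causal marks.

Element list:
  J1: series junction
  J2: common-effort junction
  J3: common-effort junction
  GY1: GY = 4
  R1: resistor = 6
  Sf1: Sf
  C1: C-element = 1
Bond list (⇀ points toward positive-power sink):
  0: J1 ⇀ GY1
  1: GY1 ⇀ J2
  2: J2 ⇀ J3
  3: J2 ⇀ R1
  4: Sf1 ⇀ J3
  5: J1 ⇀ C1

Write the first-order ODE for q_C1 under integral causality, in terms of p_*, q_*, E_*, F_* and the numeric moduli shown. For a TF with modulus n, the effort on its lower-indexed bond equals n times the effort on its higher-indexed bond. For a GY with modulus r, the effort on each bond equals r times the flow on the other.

dq_C1/dt = 3*F_Sf1/2 - 3*q_C1/8

β4 |Sf1  (Sf1: flow source, stroke at near end)
β2 |J3  (J3: last free bond brings effort in)
β5 |J1  (C1 outputs effort q/C1)
β0 |GY1  (J1: last free bond brings flow in)
β1 |GY1  (through GY1, causality inverts; strokes same side of GY1)
β3 |J2  (only one effort-in slot at J2)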